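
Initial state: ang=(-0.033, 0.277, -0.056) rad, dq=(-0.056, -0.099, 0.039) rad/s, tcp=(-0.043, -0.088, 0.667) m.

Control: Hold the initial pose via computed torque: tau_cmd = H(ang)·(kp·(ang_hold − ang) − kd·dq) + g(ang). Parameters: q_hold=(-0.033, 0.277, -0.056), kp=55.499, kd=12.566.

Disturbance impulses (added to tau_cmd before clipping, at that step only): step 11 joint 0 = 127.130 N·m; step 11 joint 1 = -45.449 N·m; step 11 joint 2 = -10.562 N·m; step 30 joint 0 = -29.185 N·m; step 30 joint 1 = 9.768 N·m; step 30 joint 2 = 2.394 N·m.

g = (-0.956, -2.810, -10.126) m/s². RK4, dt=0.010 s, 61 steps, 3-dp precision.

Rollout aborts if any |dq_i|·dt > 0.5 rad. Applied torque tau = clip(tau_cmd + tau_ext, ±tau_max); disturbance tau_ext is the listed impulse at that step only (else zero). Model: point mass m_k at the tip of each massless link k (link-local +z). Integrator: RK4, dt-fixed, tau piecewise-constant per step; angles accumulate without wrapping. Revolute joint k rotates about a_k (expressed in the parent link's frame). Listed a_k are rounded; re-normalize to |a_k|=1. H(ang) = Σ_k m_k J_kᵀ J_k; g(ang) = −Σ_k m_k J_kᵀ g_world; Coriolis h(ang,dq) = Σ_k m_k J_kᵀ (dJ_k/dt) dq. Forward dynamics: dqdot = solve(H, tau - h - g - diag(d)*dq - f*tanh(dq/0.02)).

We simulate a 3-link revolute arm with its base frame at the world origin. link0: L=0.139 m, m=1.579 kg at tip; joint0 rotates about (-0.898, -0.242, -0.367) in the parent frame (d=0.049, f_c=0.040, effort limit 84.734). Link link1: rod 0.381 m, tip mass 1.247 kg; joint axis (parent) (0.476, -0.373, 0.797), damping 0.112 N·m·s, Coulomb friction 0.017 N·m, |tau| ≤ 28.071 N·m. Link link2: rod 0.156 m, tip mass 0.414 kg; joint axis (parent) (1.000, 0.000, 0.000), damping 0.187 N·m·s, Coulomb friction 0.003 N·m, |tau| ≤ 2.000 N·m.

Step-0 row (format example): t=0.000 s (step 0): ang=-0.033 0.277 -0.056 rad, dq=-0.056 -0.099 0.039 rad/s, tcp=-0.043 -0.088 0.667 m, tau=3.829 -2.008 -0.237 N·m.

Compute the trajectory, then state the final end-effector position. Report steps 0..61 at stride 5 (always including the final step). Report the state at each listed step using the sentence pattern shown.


t=0.050 s (step 5): ang=-0.035 0.274 -0.055 rad, dq=-0.017 -0.022 0.004 rad/s, tcp=-0.042 -0.088 0.667 m, tau=3.756 -2.021 -0.231 N·m.
t=0.100 s (step 10): ang=-0.035 0.274 -0.055 rad, dq=-0.001 0.002 0.000 rad/s, tcp=-0.042 -0.088 0.667 m, tau=3.716 -2.022 -0.228 N·m.
t=0.150 s (step 15): ang=0.023 0.273 0.084 rad, dq=1.179 0.062 1.598 rad/s, tcp=-0.048 -0.073 0.668 m, tau=-4.664 0.655 0.177 N·m.
t=0.200 s (step 20): ang=0.060 0.276 0.110 rad, dq=0.394 0.038 -0.037 rad/s, tcp=-0.054 -0.055 0.669 m, tau=-1.838 -0.243 0.051 N·m.
t=0.250 s (step 25): ang=0.069 0.277 0.102 rad, dq=-0.009 -0.005 -0.199 rad/s, tcp=-0.056 -0.049 0.669 m, tau=0.224 -0.905 -0.097 N·m.
t=0.300 s (step 30): ang=0.063 0.277 0.093 rad, dq=-0.197 -0.001 -0.189 rad/s, tcp=-0.055 -0.051 0.669 m, tau=-27.560 8.396 2.000 N·m.
t=0.350 s (step 35): ang=0.030 0.277 0.078 rad, dq=-0.588 0.011 -0.213 rad/s, tcp=-0.050 -0.069 0.668 m, tau=5.346 -2.615 -0.482 N·m.
t=0.400 s (step 40): ang=0.006 0.278 0.069 rad, dq=-0.389 0.008 -0.159 rad/s, tcp=-0.046 -0.083 0.667 m, tau=4.981 -2.486 -0.443 N·m.
t=0.450 s (step 45): ang=-0.010 0.278 0.061 rad, dq=-0.246 0.004 -0.143 rad/s, tcp=-0.043 -0.091 0.666 m, tau=4.641 -2.367 -0.406 N·m.
t=0.500 s (step 50): ang=-0.019 0.278 0.054 rad, dq=-0.147 0.001 -0.133 rad/s, tcp=-0.041 -0.096 0.666 m, tau=4.351 -2.266 -0.374 N·m.
t=0.550 s (step 55): ang=-0.025 0.278 0.048 rad, dq=-0.080 0.000 -0.125 rad/s, tcp=-0.041 -0.099 0.666 m, tau=4.119 -2.186 -0.349 N·m.
t=0.600 s (step 60): ang=-0.028 0.278 0.042 rad, dq=-0.038 -0.000 -0.117 rad/s, tcp=-0.040 -0.100 0.666 m, tau=3.943 -2.125 -0.329 N·m.
t=0.610 s (step 61): ang=-0.028 0.278 0.041 rad, dq=-0.032 -0.000 -0.115 rad/s, tcp=-0.040 -0.100 0.666 m.
final tcp position (m): -0.040 -0.100 0.666


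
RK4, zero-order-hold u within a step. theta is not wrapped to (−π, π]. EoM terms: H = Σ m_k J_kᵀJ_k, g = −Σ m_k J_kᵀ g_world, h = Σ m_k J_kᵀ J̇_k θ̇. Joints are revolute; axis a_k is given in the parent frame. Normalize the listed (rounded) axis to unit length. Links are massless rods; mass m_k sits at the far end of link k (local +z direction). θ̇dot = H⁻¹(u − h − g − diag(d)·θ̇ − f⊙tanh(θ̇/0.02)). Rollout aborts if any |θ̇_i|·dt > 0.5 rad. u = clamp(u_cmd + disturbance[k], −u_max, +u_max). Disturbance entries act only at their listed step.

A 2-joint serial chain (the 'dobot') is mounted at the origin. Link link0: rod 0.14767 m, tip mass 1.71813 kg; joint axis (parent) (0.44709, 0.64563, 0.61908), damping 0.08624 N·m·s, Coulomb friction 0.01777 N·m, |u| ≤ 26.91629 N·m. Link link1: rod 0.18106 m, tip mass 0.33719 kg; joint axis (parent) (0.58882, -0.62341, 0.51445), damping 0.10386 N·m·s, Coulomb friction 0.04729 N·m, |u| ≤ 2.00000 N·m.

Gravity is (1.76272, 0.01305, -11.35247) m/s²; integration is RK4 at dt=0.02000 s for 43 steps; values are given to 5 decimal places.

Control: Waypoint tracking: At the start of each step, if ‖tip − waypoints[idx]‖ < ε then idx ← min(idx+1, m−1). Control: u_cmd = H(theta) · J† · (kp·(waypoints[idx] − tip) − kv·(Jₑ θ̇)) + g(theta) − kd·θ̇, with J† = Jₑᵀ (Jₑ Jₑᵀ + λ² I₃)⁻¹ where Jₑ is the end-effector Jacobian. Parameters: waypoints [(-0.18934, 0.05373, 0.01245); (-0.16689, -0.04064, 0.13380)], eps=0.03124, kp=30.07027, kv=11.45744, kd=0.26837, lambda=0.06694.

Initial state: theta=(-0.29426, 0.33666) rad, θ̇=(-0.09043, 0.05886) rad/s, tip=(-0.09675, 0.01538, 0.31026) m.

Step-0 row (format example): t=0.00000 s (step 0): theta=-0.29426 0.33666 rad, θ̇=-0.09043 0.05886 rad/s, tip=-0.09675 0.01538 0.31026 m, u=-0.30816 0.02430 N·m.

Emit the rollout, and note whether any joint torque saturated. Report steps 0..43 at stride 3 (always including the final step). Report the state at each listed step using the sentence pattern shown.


t=0.06000 s (step 3): theta=-0.32031 0.35003 rad, θ̇=-0.67122 0.26233 rad/s, tip=-0.10301 0.01914 0.30773 m, u=0.25238 -0.05354 N·m.
t=0.12000 s (step 6): theta=-0.36594 0.36609 rad, θ̇=-0.82038 0.27359 rad/s, tip=-0.11298 0.02670 0.30328 m, u=0.52716 -0.06343 N·m.
t=0.18000 s (step 9): theta=-0.41597 0.38273 rad, θ̇=-0.84057 0.28174 rad/s, tip=-0.12339 0.03531 0.29790 m, u=0.71187 -0.07208 N·m.
t=0.24000 s (step 12): theta=-0.46584 0.39979 rad, θ̇=-0.82193 0.28802 rad/s, tip=-0.13336 0.04404 0.29195 m, u=0.86415 -0.08030 N·m.
t=0.30000 s (step 15): theta=-0.51418 0.41719 rad, θ̇=-0.79150 0.29299 rad/s, tip=-0.14266 0.05259 0.28561 m, u=1.00099 -0.08826 N·m.
t=0.36000 s (step 18): theta=-0.56058 0.43486 rad, θ̇=-0.75758 0.29688 rad/s, tip=-0.15122 0.06082 0.27899 m, u=1.12748 -0.09592 N·m.
t=0.42000 s (step 21): theta=-0.60491 0.45273 rad, θ̇=-0.72287 0.29982 rad/s, tip=-0.15908 0.06867 0.27218 m, u=1.24521 -0.10323 N·m.
t=0.48000 s (step 24): theta=-0.64718 0.47075 rad, θ̇=-0.68839 0.30191 rad/s, tip=-0.16625 0.07613 0.26524 m, u=1.35483 -0.11012 N·m.
t=0.54000 s (step 27): theta=-0.68739 0.48887 rad, θ̇=-0.65456 0.30326 rad/s, tip=-0.17279 0.08316 0.25824 m, u=1.45671 -0.11655 N·m.
t=0.60000 s (step 30): theta=-0.72561 0.50706 rad, θ̇=-0.62164 0.30394 rad/s, tip=-0.17873 0.08977 0.25122 m, u=1.55123 -0.12249 N·m.
t=0.66000 s (step 33): theta=-0.76189 0.52527 rad, θ̇=-0.58980 0.30404 rad/s, tip=-0.18413 0.09595 0.24424 m, u=1.63874 -0.12794 N·m.
t=0.72000 s (step 36): theta=-0.79630 0.54347 rad, θ̇=-0.55916 0.30364 rad/s, tip=-0.18903 0.10171 0.23732 m, u=1.71965 -0.13286 N·m.
t=0.78000 s (step 39): theta=-0.82891 0.56164 rad, θ̇=-0.52977 0.30279 rad/s, tip=-0.19346 0.10705 0.23051 m, u=1.79434 -0.13728 N·m.
t=0.84000 s (step 42): theta=-0.85981 0.57975 rad, θ̇=-0.50170 0.30157 rad/s, tip=-0.19749 0.11198 0.22382 m, u=1.86323 -0.14120 N·m.
t=0.86000 s (step 43): theta=-0.86973 0.58577 rad, θ̇=-0.49264 0.30108 rad/s, tip=-0.19874 0.11354 0.22163 m.
any joint saturated: no


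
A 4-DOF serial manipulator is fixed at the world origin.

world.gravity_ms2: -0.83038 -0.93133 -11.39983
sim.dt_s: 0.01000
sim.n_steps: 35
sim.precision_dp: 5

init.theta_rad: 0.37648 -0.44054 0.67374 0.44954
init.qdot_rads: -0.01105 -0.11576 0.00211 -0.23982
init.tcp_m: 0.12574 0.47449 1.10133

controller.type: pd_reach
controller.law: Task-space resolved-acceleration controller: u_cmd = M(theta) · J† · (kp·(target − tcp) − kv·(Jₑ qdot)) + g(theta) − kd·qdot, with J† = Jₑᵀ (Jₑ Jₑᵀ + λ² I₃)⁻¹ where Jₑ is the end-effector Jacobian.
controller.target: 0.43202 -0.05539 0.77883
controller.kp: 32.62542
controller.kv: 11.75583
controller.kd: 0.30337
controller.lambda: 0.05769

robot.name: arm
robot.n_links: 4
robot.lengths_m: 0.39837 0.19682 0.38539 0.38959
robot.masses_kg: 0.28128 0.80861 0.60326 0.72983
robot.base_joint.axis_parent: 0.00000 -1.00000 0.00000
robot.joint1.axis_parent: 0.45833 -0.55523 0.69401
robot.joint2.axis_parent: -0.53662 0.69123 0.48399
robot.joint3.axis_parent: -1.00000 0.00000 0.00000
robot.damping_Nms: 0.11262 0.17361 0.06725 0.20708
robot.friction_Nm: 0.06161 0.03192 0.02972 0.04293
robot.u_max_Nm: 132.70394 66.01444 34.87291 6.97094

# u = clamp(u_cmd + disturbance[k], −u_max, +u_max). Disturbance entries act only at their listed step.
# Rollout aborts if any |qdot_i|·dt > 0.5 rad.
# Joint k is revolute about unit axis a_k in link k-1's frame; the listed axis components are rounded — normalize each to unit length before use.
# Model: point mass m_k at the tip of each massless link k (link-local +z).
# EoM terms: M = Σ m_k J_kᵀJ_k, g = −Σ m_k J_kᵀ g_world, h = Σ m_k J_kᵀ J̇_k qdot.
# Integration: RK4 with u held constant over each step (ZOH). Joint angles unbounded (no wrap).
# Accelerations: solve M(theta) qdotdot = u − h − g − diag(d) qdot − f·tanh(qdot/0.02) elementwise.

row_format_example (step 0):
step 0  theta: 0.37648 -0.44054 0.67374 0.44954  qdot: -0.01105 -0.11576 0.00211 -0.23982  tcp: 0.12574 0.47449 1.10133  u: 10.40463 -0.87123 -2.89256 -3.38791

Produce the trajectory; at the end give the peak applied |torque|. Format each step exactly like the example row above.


step 1  theta: 0.37940 -0.44658 0.67336 0.44674  qdot: 0.59119 -1.08102 -0.06588 -0.32750  tcp: 0.12740 0.47309 1.10124  u: 8.88506 -0.27760 -2.98808 -3.23087
step 2  theta: 0.38778 -0.46105 0.67298 0.44264  qdot: 1.08225 -1.80157 -0.00085 -0.49651  tcp: 0.12979 0.47042 1.10029  u: 7.09639 -0.02969 -2.99882 -3.05912
step 3  theta: 0.40059 -0.48176 0.67364 0.43678  qdot: 1.47476 -2.32787 0.14390 -0.67598  tcp: 0.13271 0.46666 1.09858  u: 5.08865 -0.03640 -2.95871 -2.90153
step 4  theta: 0.41686 -0.50687 0.67606 0.42917  qdot: 1.77705 -2.68437 0.34947 -0.84913  tcp: 0.13597 0.46193 1.09619  u: 3.00088 -0.20653 -2.90453 -2.76333
step 5  theta: 0.43576 -0.53487 0.68068 0.41997  qdot: 1.99942 -2.90509 0.58294 -0.99368  tcp: 0.13946 0.45635 1.09316  u: 0.95884 -0.45841 -2.85934 -2.64926
step 6  theta: 0.45653 -0.56454 0.68765 0.40952  qdot: 2.15267 -3.02198 0.81635 -1.09748  tcp: 0.14308 0.45002 1.08953  u: -0.93270 -0.72633 -2.83753 -2.55936
step 7  theta: 0.47854 -0.59500 0.69686 0.39826  qdot: 2.24773 -3.06282 1.03010 -1.15772  tcp: 0.14678 0.44303 1.08534  u: -2.60324 -0.96381 -2.84661 -2.49061
step 8  theta: 0.50126 -0.62558 0.70806 0.38660  qdot: 2.29519 -3.05051 1.21266 -1.17777  tcp: 0.15052 0.43547 1.08063  u: -4.01829 -1.14282 -2.88872 -2.43859
step 9  theta: 0.52427 -0.65586 0.72091 0.37490  qdot: 2.30469 -3.00289 1.35926 -1.16447  tcp: 0.15429 0.42743 1.07546  u: -5.17236 -1.25021 -2.96237 -2.39863
step 10  theta: 0.54721 -0.68554 0.73505 0.36347  qdot: 2.28466 -2.93308 1.46987 -1.12590  tcp: 0.15810 0.41899 1.06990  u: -6.07939 -1.28353 -3.06384 -2.36652
step 11  theta: 0.56985 -0.71446 0.75013 0.35251  qdot: 2.24214 -2.85030 1.54738 -1.06997  tcp: 0.16195 0.41022 1.06399  u: -6.76415 -1.24696 -3.18839 -2.33881
step 12  theta: 0.59197 -0.74251 0.76584 0.34216  qdot: 2.18285 -2.76078 1.59606 -1.00354  tcp: 0.16585 0.40119 1.05780  u: -7.25592 -1.14839 -3.33097 -2.31294
step 13  theta: 0.61344 -0.76966 0.78192 0.33250  qdot: 2.11137 -2.66858 1.62056 -0.93211  tcp: 0.16981 0.39194 1.05140  u: -7.58443 -0.99725 -3.48672 -2.28712
step 14  theta: 0.63415 -0.79588 0.79814 0.32356  qdot: 2.03129 -2.57630 1.62532 -0.85976  tcp: 0.17383 0.38252 1.04482  u: -7.77761 -0.80322 -3.65127 -2.26027
step 15  theta: 0.65402 -0.82118 0.81433 0.31534  qdot: 1.94541 -2.48552 1.61427 -0.78937  tcp: 0.17794 0.37299 1.03812  u: -7.86045 -0.57551 -3.82080 -2.23179
step 16  theta: 0.67303 -0.84559 0.83035 0.30779  qdot: 1.85591 -2.39717 1.59076 -0.72278  tcp: 0.18213 0.36337 1.03135  u: -7.85464 -0.32243 -3.99210 -2.20149
step 17  theta: 0.69113 -0.86913 0.84609 0.30089  qdot: 1.76447 -2.31176 1.55757 -0.66105  tcp: 0.18639 0.35371 1.02454  u: -7.77864 -0.05129 -4.16255 -2.16942
step 18  theta: 0.70831 -0.89183 0.86145 0.29458  qdot: 1.67239 -2.22953 1.51697 -0.60469  tcp: 0.19074 0.34402 1.01772  u: -7.64793 0.23165 -4.33005 -2.13578
step 19  theta: 0.72457 -0.91373 0.87638 0.28881  qdot: 1.58068 -2.15054 1.47077 -0.55381  tcp: 0.19516 0.33434 1.01093  u: -7.47531 0.52112 -4.49299 -2.10088
step 20  theta: 0.73992 -0.93485 0.89083 0.28351  qdot: 1.49011 -2.07475 1.42046 -0.50824  tcp: 0.19965 0.32468 1.00418  u: -7.27134 0.81274 -4.65013 -2.06506
step 21  theta: 0.75437 -0.95523 0.90477 0.27864  qdot: 1.40126 -2.00206 1.36722 -0.46768  tcp: 0.20420 0.31507 0.99750  u: -7.04461 1.10294 -4.80061 -2.02867
step 22  theta: 0.76795 -0.97490 0.91816 0.27416  qdot: 1.31458 -1.93235 1.31201 -0.43172  tcp: 0.20881 0.30552 0.99090  u: -6.80211 1.38882 -4.94381 -1.99205
step 23  theta: 0.78067 -0.99389 0.93099 0.27001  qdot: 1.23040 -1.86545 1.25560 -0.39991  tcp: 0.21347 0.29606 0.98440  u: -6.54948 1.66811 -5.07938 -1.95553
step 24  theta: 0.79256 -1.01222 0.94326 0.26617  qdot: 1.14898 -1.80120 1.19860 -0.37180  tcp: 0.21816 0.28669 0.97800  u: -6.29123 1.93903 -5.20713 -1.91937
step 25  theta: 0.80366 -1.02992 0.95495 0.26258  qdot: 1.07048 -1.73946 1.14154 -0.34697  tcp: 0.22288 0.27742 0.97173  u: -6.03097 2.20025 -5.32703 -1.88384
step 26  theta: 0.81398 -1.04701 0.96608 0.25923  qdot: 0.99503 -1.68007 1.08482 -0.32499  tcp: 0.22762 0.26828 0.96558  u: -5.77154 2.45078 -5.43917 -1.84914
step 27  theta: 0.82357 -1.06352 0.97664 0.25609  qdot: 0.92271 -1.62290 1.02877 -0.30550  tcp: 0.23237 0.25926 0.95956  u: -5.51518 2.68997 -5.54371 -1.81545
step 28  theta: 0.83245 -1.07948 0.98665 0.25313  qdot: 0.85354 -1.56781 0.97367 -0.28816  tcp: 0.23712 0.25038 0.95367  u: -5.26360 2.91739 -5.64091 -1.78292
step 29  theta: 0.84065 -1.09489 0.99611 0.25033  qdot: 0.78755 -1.51470 0.91973 -0.27268  tcp: 0.24187 0.24165 0.94792  u: -5.01813 3.13282 -5.73105 -1.75167
step 30  theta: 0.84821 -1.10977 1.00504 0.24768  qdot: 0.72472 -1.46344 0.86714 -0.25879  tcp: 0.24659 0.23306 0.94231  u: -4.77974 3.33624 -5.81446 -1.72178
step 31  theta: 0.85516 -1.12416 1.01346 0.24516  qdot: 0.66501 -1.41395 0.81603 -0.24625  tcp: 0.25130 0.22463 0.93684  u: -4.54914 3.52773 -5.89149 -1.69331
step 32  theta: 0.86152 -1.13806 1.02137 0.24276  qdot: 0.60838 -1.36614 0.76650 -0.23489  tcp: 0.25597 0.21637 0.93151  u: -4.32681 3.70749 -5.96248 -1.66632
step 33  theta: 0.86734 -1.15149 1.02879 0.24046  qdot: 0.55477 -1.31993 0.71865 -0.22451  tcp: 0.26061 0.20827 0.92633  u: -4.11306 3.87582 -6.02782 -1.64082
step 34  theta: 0.87263 -1.16446 1.03574 0.23827  qdot: 0.50410 -1.27525 0.67253 -0.21499  tcp: 0.26520 0.20034 0.92128  u: -3.90807 4.03307 -6.08784 -1.61682
step 35  theta: 0.87743 -1.17700 1.04224 0.23617  qdot: 0.45630 -1.23203 0.62818 -0.20618  tcp: 0.26974 0.19258 0.91638
max |u| (N·m): 10.40463


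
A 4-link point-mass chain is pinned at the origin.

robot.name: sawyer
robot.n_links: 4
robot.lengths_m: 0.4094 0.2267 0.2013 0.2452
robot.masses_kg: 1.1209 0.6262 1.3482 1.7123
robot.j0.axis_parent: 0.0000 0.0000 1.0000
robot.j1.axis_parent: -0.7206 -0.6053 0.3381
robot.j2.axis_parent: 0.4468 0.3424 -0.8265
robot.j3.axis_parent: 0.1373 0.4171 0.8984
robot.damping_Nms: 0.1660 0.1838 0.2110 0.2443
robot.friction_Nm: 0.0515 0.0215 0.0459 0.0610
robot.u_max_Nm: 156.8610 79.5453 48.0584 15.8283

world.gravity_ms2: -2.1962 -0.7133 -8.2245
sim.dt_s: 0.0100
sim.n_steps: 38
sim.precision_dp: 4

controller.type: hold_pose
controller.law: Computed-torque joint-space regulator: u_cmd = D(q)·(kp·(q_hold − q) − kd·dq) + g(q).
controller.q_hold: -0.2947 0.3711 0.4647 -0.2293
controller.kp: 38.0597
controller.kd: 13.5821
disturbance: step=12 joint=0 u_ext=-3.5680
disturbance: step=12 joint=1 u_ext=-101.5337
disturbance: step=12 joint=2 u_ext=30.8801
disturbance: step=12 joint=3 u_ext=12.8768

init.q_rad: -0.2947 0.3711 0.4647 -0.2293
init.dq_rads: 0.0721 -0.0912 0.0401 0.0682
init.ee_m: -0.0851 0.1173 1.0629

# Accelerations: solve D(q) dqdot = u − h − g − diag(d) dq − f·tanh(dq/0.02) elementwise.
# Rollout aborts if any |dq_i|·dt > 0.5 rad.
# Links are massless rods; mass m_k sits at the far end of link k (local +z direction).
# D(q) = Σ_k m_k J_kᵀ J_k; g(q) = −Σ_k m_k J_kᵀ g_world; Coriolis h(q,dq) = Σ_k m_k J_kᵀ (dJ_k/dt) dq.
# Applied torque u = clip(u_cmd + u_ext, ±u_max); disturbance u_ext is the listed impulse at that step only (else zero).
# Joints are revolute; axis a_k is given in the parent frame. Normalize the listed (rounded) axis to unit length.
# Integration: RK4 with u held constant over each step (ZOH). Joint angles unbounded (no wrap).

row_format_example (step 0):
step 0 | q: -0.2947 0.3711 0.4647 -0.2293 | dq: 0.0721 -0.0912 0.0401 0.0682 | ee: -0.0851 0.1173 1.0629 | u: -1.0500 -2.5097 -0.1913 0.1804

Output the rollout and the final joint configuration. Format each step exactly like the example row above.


step 1 | q: -0.2945 0.3704 0.4659 -0.2297 | dq: 0.0897 -0.0924 -0.0384 0.1370 | ee: -0.0849 0.1166 1.0631 | u: -1.0298 -2.6505 -0.1387 0.1970
step 2 | q: -0.2944 0.3698 0.4670 -0.2300 | dq: 0.1112 -0.0931 -0.1043 0.1923 | ee: -0.0847 0.1160 1.0632 | u: -1.0170 -2.7731 -0.0953 0.2116
step 3 | q: -0.2942 0.3693 0.4678 -0.2301 | dq: 0.1128 -0.0867 -0.1252 0.2017 | ee: -0.0846 0.1156 1.0633 | u: -1.0058 -2.8833 -0.0569 0.2257
step 4 | q: -0.2940 0.3688 0.4685 -0.2301 | dq: 0.1105 -0.0793 -0.1353 0.2019 | ee: -0.0844 0.1151 1.0633 | u: -0.9958 -2.9822 -0.0226 0.2385
step 5 | q: -0.2939 0.3684 0.4690 -0.2302 | dq: 0.1077 -0.0725 -0.1427 0.2007 | ee: -0.0843 0.1148 1.0634 | u: -0.9872 -3.0709 0.0081 0.2500
step 6 | q: -0.2938 0.3681 0.4695 -0.2303 | dq: 0.1054 -0.0664 -0.1491 0.1995 | ee: -0.0842 0.1145 1.0635 | u: -0.9797 -3.1503 0.0356 0.2603
step 7 | q: -0.2937 0.3678 0.4700 -0.2304 | dq: 0.1035 -0.0611 -0.1550 0.1985 | ee: -0.0841 0.1142 1.0635 | u: -0.9731 -3.2214 0.0602 0.2696
step 8 | q: -0.2936 0.3676 0.4704 -0.2305 | dq: 0.1019 -0.0565 -0.1604 0.1977 | ee: -0.0841 0.1140 1.0635 | u: -0.9674 -3.2850 0.0822 0.2779
step 9 | q: -0.2936 0.3674 0.4707 -0.2307 | dq: 0.1006 -0.0524 -0.1651 0.1969 | ee: -0.0840 0.1139 1.0636 | u: -0.9624 -3.3420 0.1019 0.2853
step 10 | q: -0.2936 0.3672 0.4710 -0.2308 | dq: 0.0994 -0.0488 -0.1692 0.1962 | ee: -0.0840 0.1137 1.0636 | u: -0.9581 -3.3930 0.1195 0.2919
step 11 | q: -0.2935 0.3671 0.4713 -0.2310 | dq: 0.0983 -0.0457 -0.1727 0.1955 | ee: -0.0839 0.1136 1.0636 | u: -0.9544 -3.4387 0.1353 0.2978
step 12 | q: -0.2935 0.3671 0.4715 -0.2311 | dq: 0.0974 -0.0428 -0.1756 0.1950 | ee: -0.0839 0.1135 1.0636 | u: -4.5192 -79.5453 31.0296 13.1799
step 13 | q: -0.3364 0.3823 0.5432 -0.2517 | dq: -7.4082 2.3337 11.0544 -0.8740 | ee: -0.0819 0.1103 1.0631 | u: -0.5585 7.6339 -4.1632 -1.6669
step 14 | q: -0.3890 0.3952 0.6080 -0.2313 | dq: -3.9945 0.6946 4.1894 2.4995 | ee: -0.0782 0.1040 1.0631 | u: -0.7490 6.7414 -3.6628 -1.4747
step 15 | q: -0.4206 0.3988 0.6369 -0.2066 | dq: -2.5048 0.1030 1.9868 2.1211 | ee: -0.0754 0.0989 1.0634 | u: -0.8332 5.7691 -3.2560 -1.2373
step 16 | q: -0.4412 0.3984 0.6513 -0.1890 | dq: -1.6580 -0.1622 1.0168 1.3789 | ee: -0.0733 0.0949 1.0637 | u: -0.8783 4.8948 -2.9391 -1.0394
step 17 | q: -0.4548 0.3960 0.6586 -0.1781 | dq: -1.0983 -0.2863 0.4843 0.8064 | ee: -0.0715 0.0916 1.0641 | u: -0.8995 4.1124 -2.6774 -0.8804
step 18 | q: -0.4638 0.3929 0.6617 -0.1720 | dq: -0.7069 -0.3365 0.1635 0.4215 | ee: -0.0701 0.0891 1.0645 | u: -0.9055 3.4101 -2.4531 -0.7511
step 19 | q: -0.4694 0.3895 0.6623 -0.1691 | dq: -0.4500 -0.3406 -0.0078 0.1521 | ee: -0.0690 0.0870 1.0649 | u: -0.9020 2.7773 -2.2581 -0.6438
step 20 | q: -0.4732 0.3862 0.6620 -0.1686 | dq: -0.2999 -0.3090 -0.0726 0.0084 | ee: -0.0681 0.0854 1.0652 | u: -0.8942 2.2070 -2.0920 -0.5577
step 21 | q: -0.4756 0.3833 0.6611 -0.1689 | dq: -0.1518 -0.2713 -0.1601 0.0262 | ee: -0.0674 0.0842 1.0654 | u: -0.8843 1.6923 -1.9424 -0.4883
step 22 | q: -0.4769 0.3808 0.6597 -0.1693 | dq: -0.0633 -0.2296 -0.1875 0.0052 | ee: -0.0668 0.0832 1.0657 | u: -0.8729 1.2273 -1.8075 -0.4252
step 23 | q: -0.4775 0.3788 0.6581 -0.1698 | dq: -0.0022 -0.1888 -0.1988 -0.0040 | ee: -0.0664 0.0825 1.0658 | u: -0.8602 0.8069 -1.6839 -0.3692
step 24 | q: -0.4779 0.3771 0.6567 -0.1705 | dq: 0.0148 -0.1465 -0.1812 -0.0124 | ee: -0.0660 0.0820 1.0660 | u: -0.8441 0.4280 -1.5706 -0.3199
step 25 | q: -0.4781 0.3759 0.6554 -0.1711 | dq: 0.0279 -0.1090 -0.1672 -0.0114 | ee: -0.0658 0.0817 1.0661 | u: -0.8291 0.0866 -1.4674 -0.2760
step 26 | q: -0.4782 0.3751 0.6543 -0.1718 | dq: 0.0395 -0.0767 -0.1564 -0.0096 | ee: -0.0656 0.0815 1.0661 | u: -0.8158 -0.2211 -1.3733 -0.2364
step 27 | q: -0.4783 0.3745 0.6534 -0.1725 | dq: 0.0482 -0.0487 -0.1467 -0.0094 | ee: -0.0655 0.0815 1.0662 | u: -0.8040 -0.4984 -1.2877 -0.2006
step 28 | q: -0.4782 0.3742 0.6525 -0.1732 | dq: 0.0531 -0.0245 -0.1369 -0.0108 | ee: -0.0654 0.0816 1.0662 | u: -0.7934 -0.7479 -1.2097 -0.1683
step 29 | q: -0.4782 0.3741 0.6517 -0.1739 | dq: 0.0544 -0.0038 -0.1275 -0.0134 | ee: -0.0654 0.0818 1.0662 | u: -0.7837 -0.9714 -1.1386 -0.1393
step 30 | q: -0.4781 0.3742 0.6510 -0.1746 | dq: 0.0536 0.0136 -0.1199 -0.0153 | ee: -0.0654 0.0821 1.0662 | u: -0.7748 -1.1709 -1.0740 -0.1133
step 31 | q: -0.4780 0.3745 0.6503 -0.1753 | dq: 0.0532 0.0283 -0.1153 -0.0133 | ee: -0.0654 0.0825 1.0662 | u: -0.7669 -1.3497 -1.0153 -0.0902
step 32 | q: -0.4779 0.3749 0.6496 -0.1760 | dq: 0.0551 0.0399 -0.1130 -0.0142 | ee: -0.0655 0.0830 1.0661 | u: -0.7607 -1.5104 -0.9619 -0.0691
step 33 | q: -0.4777 0.3754 0.6490 -0.1766 | dq: 0.0557 0.0501 -0.1105 -0.0129 | ee: -0.0656 0.0835 1.0661 | u: -0.7554 -1.6553 -0.9134 -0.0502
step 34 | q: -0.4776 0.3760 0.6484 -0.1773 | dq: 0.0571 0.0582 -0.1088 -0.0136 | ee: -0.0657 0.0840 1.0660 | u: -0.7514 -1.7859 -0.8694 -0.0330
step 35 | q: -0.4774 0.3767 0.6478 -0.1779 | dq: 0.0579 0.0652 -0.1069 -0.0124 | ee: -0.0658 0.0846 1.0659 | u: -0.7483 -1.9038 -0.8293 -0.0177
step 36 | q: -0.4773 0.3775 0.6473 -0.1786 | dq: 0.0592 0.0708 -0.1054 -0.0131 | ee: -0.0659 0.0852 1.0659 | u: -0.7461 -2.0103 -0.7929 -0.0037
step 37 | q: -0.4771 0.3783 0.6467 -0.1793 | dq: 0.0601 0.0754 -0.1038 -0.0120 | ee: -0.0661 0.0859 1.0658 | u: -0.7446 -2.1065 -0.7599 0.0089
step 38 | q: -0.4769 0.3791 0.6462 -0.1799 | dq: 0.0613 0.0790 -0.1023 -0.0126 | ee: -0.0662 0.0866 1.0657
final q (rad): -0.4769 0.3791 0.6462 -0.1799


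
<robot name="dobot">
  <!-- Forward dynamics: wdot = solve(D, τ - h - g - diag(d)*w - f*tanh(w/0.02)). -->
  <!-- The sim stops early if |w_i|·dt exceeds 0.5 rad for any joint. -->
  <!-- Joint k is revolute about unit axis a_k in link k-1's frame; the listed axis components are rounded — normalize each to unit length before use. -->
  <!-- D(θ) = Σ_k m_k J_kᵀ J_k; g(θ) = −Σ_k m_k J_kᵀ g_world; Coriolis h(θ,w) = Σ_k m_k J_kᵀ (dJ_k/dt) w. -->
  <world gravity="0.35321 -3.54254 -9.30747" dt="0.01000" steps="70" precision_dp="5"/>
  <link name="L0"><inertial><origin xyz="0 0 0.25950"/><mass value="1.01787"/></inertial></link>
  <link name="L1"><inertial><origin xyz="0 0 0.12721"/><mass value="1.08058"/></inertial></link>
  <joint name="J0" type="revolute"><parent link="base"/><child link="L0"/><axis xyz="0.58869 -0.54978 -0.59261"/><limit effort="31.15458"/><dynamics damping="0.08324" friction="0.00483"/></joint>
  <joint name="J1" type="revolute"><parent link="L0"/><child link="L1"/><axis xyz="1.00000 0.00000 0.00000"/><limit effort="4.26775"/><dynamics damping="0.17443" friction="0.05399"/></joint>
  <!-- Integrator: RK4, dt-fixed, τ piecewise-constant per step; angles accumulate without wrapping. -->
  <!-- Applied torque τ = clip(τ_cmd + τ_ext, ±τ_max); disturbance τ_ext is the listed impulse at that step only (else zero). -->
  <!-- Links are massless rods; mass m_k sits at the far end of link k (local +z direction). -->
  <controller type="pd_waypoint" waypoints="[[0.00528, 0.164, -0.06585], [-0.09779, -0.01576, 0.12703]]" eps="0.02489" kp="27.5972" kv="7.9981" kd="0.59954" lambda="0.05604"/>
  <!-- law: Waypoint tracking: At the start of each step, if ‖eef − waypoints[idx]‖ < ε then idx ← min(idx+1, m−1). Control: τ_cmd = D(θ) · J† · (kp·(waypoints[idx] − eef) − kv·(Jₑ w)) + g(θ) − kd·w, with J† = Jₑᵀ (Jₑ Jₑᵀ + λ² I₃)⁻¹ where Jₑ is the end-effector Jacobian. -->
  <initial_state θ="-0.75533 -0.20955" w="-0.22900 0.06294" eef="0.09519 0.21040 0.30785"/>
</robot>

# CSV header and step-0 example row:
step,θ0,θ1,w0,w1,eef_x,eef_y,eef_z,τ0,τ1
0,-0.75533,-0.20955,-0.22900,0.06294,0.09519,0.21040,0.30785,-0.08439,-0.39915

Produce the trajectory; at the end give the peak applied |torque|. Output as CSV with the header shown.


step,θ0,θ1,w0,w1,eef_x,eef_y,eef_z,τ0,τ1
1,-0.75782,-0.21036,-0.27330,-0.20175,0.09525,0.21106,0.30736,0.07169,-0.19543
2,-0.76093,-0.21272,-0.35043,-0.26778,0.09522,0.21200,0.30667,0.23198,-0.12526
3,-0.76481,-0.21554,-0.42518,-0.29533,0.09519,0.21317,0.30580,0.38033,-0.08257
4,-0.76940,-0.21857,-0.49265,-0.31150,0.09516,0.21451,0.30480,0.51550,-0.04925
5,-0.77462,-0.22175,-0.55238,-0.32343,0.09515,0.21601,0.30367,0.63840,-0.02036
6,-0.78041,-0.22503,-0.60495,-0.33315,0.09513,0.21765,0.30242,0.75032,0.00562
7,-0.78669,-0.22840,-0.65113,-0.34133,0.09512,0.21940,0.30107,0.85253,0.02930
8,-0.79340,-0.23185,-0.69166,-0.34829,0.09510,0.22126,0.29963,0.94619,0.05104
9,-0.80049,-0.23536,-0.72720,-0.35421,0.09508,0.22319,0.29811,1.03230,0.07110
10,-0.80792,-0.23893,-0.75834,-0.35925,0.09504,0.22520,0.29651,1.11176,0.08968
11,-0.81564,-0.24254,-0.78560,-0.36352,0.09499,0.22727,0.29485,1.18535,0.10696
12,-0.82361,-0.24619,-0.80945,-0.36712,0.09493,0.22939,0.29312,1.25377,0.12309
13,-0.83181,-0.24988,-0.83026,-0.37014,0.09485,0.23155,0.29134,1.31761,0.13821
14,-0.84020,-0.25359,-0.84841,-0.37264,0.09474,0.23375,0.28951,1.37741,0.15244
15,-0.84876,-0.25733,-0.86420,-0.37470,0.09462,0.23597,0.28764,1.43361,0.16586
16,-0.85747,-0.26109,-0.87790,-0.37637,0.09448,0.23821,0.28572,1.48664,0.17856
17,-0.86631,-0.26485,-0.88975,-0.37768,0.09431,0.24047,0.28377,1.53683,0.19063
18,-0.87525,-0.26864,-0.89997,-0.37869,0.09412,0.24273,0.28178,1.58451,0.20212
19,-0.88430,-0.27243,-0.90872,-0.37942,0.09390,0.24500,0.27976,1.62995,0.21309
20,-0.89342,-0.27622,-0.91618,-0.37991,0.09366,0.24728,0.27771,1.67337,0.22358
21,-0.90261,-0.28002,-0.92249,-0.38018,0.09340,0.24955,0.27564,1.71499,0.23365
22,-0.91186,-0.28382,-0.92778,-0.38026,0.09310,0.25182,0.27354,1.75498,0.24333
23,-0.92116,-0.28763,-0.93215,-0.38016,0.09278,0.25408,0.27142,1.79352,0.25265
24,-0.93050,-0.29143,-0.93569,-0.37991,0.09244,0.25633,0.26928,1.83072,0.26163
25,-0.93987,-0.29522,-0.93850,-0.37952,0.09207,0.25856,0.26713,1.86672,0.27031
26,-0.94926,-0.29901,-0.94065,-0.37899,0.09167,0.26079,0.26495,1.90162,0.27871
27,-0.95867,-0.30280,-0.94220,-0.37836,0.09125,0.26300,0.26277,1.93551,0.28684
28,-0.96810,-0.30658,-0.94322,-0.37762,0.09080,0.26519,0.26057,1.96847,0.29472
29,-0.97753,-0.31035,-0.94374,-0.37678,0.09032,0.26736,0.25836,2.00057,0.30236
30,-0.98697,-0.31411,-0.94382,-0.37586,0.08982,0.26952,0.25614,2.03187,0.30978
31,-0.99640,-0.31787,-0.94350,-0.37486,0.08929,0.27165,0.25391,2.06243,0.31698
32,-1.00583,-0.32161,-0.94281,-0.37379,0.08874,0.27376,0.25167,2.09228,0.32399
33,-1.01526,-0.32534,-0.94179,-0.37265,0.08817,0.27585,0.24943,2.12147,0.33080
34,-1.02467,-0.32906,-0.94045,-0.37145,0.08757,0.27791,0.24718,2.15004,0.33742
35,-1.03406,-0.33277,-0.93882,-0.37020,0.08694,0.27995,0.24493,2.17801,0.34386
36,-1.04344,-0.33647,-0.93693,-0.36889,0.08629,0.28197,0.24267,2.20542,0.35013
37,-1.05279,-0.34015,-0.93478,-0.36754,0.08562,0.28396,0.24041,2.23227,0.35622
38,-1.06213,-0.34382,-0.93241,-0.36615,0.08493,0.28592,0.23815,2.25860,0.36216
39,-1.07144,-0.34747,-0.92983,-0.36472,0.08421,0.28786,0.23589,2.28443,0.36793
40,-1.08072,-0.35111,-0.92704,-0.36325,0.08347,0.28977,0.23363,2.30975,0.37354
41,-1.08998,-0.35474,-0.92405,-0.36175,0.08271,0.29165,0.23137,2.33460,0.37900
42,-1.09920,-0.35835,-0.92089,-0.36022,0.08193,0.29351,0.22911,2.35897,0.38431
43,-1.10839,-0.36194,-0.91756,-0.35866,0.08112,0.29534,0.22685,2.38289,0.38947
44,-1.11755,-0.36552,-0.91407,-0.35708,0.08030,0.29714,0.22460,2.40635,0.39448
45,-1.12667,-0.36908,-0.91042,-0.35547,0.07946,0.29891,0.22235,2.42937,0.39935
46,-1.13575,-0.37263,-0.90662,-0.35385,0.07860,0.30065,0.22010,2.45195,0.40408
47,-1.14480,-0.37616,-0.90269,-0.35220,0.07772,0.30236,0.21786,2.47411,0.40867
48,-1.15380,-0.37967,-0.89861,-0.35054,0.07682,0.30405,0.21563,2.49583,0.41313
49,-1.16277,-0.38317,-0.89441,-0.34886,0.07591,0.30571,0.21340,2.51714,0.41745
50,-1.17169,-0.38665,-0.89009,-0.34717,0.07497,0.30733,0.21118,2.53803,0.42163
51,-1.18056,-0.39012,-0.88564,-0.34547,0.07402,0.30893,0.20896,2.55851,0.42568
52,-1.18940,-0.39356,-0.88108,-0.34375,0.07306,0.31050,0.20676,2.57858,0.42961
53,-1.19818,-0.39699,-0.87641,-0.34203,0.07208,0.31204,0.20456,2.59824,0.43340
54,-1.20692,-0.40040,-0.87163,-0.34030,0.07108,0.31355,0.20237,2.61750,0.43707
55,-1.21561,-0.40380,-0.86675,-0.33856,0.07007,0.31503,0.20019,2.63637,0.44062
56,-1.22425,-0.40718,-0.86177,-0.33682,0.06905,0.31649,0.19803,2.65484,0.44404
57,-1.23285,-0.41054,-0.85669,-0.33508,0.06801,0.31791,0.19587,2.67292,0.44734
58,-1.24139,-0.41388,-0.85152,-0.33333,0.06696,0.31931,0.19372,2.69060,0.45052
59,-1.24987,-0.41720,-0.84626,-0.33158,0.06590,0.32067,0.19159,2.70790,0.45358
60,-1.25831,-0.42051,-0.84091,-0.32984,0.06483,0.32201,0.18947,2.72482,0.45653
61,-1.26669,-0.42380,-0.83547,-0.32809,0.06375,0.32332,0.18736,2.74136,0.45936
62,-1.27501,-0.42707,-0.82996,-0.32634,0.06265,0.32460,0.18526,2.75752,0.46208
63,-1.28328,-0.43033,-0.82437,-0.32460,0.06155,0.32586,0.18318,2.77331,0.46469
64,-1.29150,-0.43357,-0.81870,-0.32287,0.06043,0.32708,0.18111,2.78872,0.46719
65,-1.29966,-0.43679,-0.81296,-0.32113,0.05931,0.32828,0.17905,2.80377,0.46959
66,-1.30776,-0.43999,-0.80714,-0.31941,0.05818,0.32945,0.17701,2.81845,0.47188
67,-1.31580,-0.44318,-0.80127,-0.31769,0.05704,0.33060,0.17498,2.83277,0.47406
68,-1.32378,-0.44635,-0.79532,-0.31597,0.05589,0.33171,0.17297,2.84673,0.47614
69,-1.33170,-0.44950,-0.78931,-0.31427,0.05474,0.33280,0.17098,2.86034,0.47813
70,-1.33956,-0.45263,-0.78325,-0.31257,0.05357,0.33386,0.16900,,
# max |τ| (N·m): 2.86034


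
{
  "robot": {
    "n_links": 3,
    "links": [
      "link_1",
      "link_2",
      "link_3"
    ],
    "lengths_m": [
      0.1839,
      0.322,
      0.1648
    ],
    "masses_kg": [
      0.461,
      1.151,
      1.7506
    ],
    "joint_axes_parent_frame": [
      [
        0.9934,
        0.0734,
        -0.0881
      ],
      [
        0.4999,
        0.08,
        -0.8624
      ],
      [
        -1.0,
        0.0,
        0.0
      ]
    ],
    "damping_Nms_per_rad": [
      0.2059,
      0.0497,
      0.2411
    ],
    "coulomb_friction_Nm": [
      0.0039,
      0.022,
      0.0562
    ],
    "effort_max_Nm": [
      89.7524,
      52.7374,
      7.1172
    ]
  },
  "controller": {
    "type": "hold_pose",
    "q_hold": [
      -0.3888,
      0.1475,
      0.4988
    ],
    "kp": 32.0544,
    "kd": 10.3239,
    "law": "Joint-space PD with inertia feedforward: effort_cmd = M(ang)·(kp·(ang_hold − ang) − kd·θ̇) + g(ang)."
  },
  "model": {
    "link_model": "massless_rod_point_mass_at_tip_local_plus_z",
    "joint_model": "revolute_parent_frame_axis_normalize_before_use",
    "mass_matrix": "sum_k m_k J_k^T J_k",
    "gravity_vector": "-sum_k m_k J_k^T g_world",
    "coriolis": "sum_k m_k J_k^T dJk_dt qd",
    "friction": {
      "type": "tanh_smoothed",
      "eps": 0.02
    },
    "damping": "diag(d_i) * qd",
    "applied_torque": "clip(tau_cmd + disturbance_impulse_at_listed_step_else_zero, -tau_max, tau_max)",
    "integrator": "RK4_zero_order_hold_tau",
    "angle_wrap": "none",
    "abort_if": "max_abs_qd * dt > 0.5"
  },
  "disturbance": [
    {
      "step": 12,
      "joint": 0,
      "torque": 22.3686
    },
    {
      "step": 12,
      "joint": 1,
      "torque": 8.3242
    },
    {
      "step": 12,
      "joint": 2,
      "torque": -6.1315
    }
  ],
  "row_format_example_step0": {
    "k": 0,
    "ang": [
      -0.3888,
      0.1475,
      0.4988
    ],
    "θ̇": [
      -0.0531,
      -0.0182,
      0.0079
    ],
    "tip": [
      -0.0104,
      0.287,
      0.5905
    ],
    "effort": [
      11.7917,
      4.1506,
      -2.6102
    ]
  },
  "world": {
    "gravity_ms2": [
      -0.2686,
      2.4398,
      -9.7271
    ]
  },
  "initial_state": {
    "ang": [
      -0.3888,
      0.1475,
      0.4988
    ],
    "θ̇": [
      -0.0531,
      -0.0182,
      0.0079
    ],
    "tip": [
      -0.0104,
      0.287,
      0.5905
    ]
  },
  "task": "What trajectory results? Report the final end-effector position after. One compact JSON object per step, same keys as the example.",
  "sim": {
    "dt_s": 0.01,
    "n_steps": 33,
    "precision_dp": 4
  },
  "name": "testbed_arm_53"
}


{"k":1,"ang":[-0.3893,0.1474,0.4988],"\u03b8\u0307":[-0.0512,-0.0083,0.0024],"tip":[-0.0104,0.2873,0.5903],"effort":[11.7496,4.1342,-2.6017]}
{"k":2,"ang":[-0.3898,0.1473,0.4989],"\u03b8\u0307":[-0.0467,-0.0051,0.001],"tip":[-0.0105,0.2877,0.5902],"effort":[11.7097,4.1194,-2.5944]}
{"k":3,"ang":[-0.3903,0.1473,0.4989],"\u03b8\u0307":[-0.0417,-0.004,0.0006],"tip":[-0.0105,0.2879,0.59],"effort":[11.672,4.1055,-2.5878]}
{"k":4,"ang":[-0.3907,0.1472,0.4989],"\u03b8\u0307":[-0.0368,-0.0035,0.0005],"tip":[-0.0105,0.2882,0.5899],"effort":[11.6365,4.0924,-2.5815]}
{"k":5,"ang":[-0.391,0.1472,0.4989],"\u03b8\u0307":[-0.0323,-0.0031,0.0004],"tip":[-0.0106,0.2884,0.5898],"effort":[11.6029,4.0801,-2.5757]}
{"k":6,"ang":[-0.3913,0.1472,0.4989],"\u03b8\u0307":[-0.0282,-0.0028,0.0004],"tip":[-0.0106,0.2886,0.5897],"effort":[11.5713,4.0685,-2.5703]}
{"k":7,"ang":[-0.3916,0.1471,0.4989],"\u03b8\u0307":[-0.0244,-0.0025,0.0004],"tip":[-0.0106,0.2887,0.5896],"effort":[11.5415,4.0576,-2.5651]}
{"k":8,"ang":[-0.3918,0.1471,0.4989],"\u03b8\u0307":[-0.0209,-0.0022,0.0003],"tip":[-0.0106,0.2889,0.5896],"effort":[11.5134,4.0473,-2.5603]}
{"k":9,"ang":[-0.392,0.1471,0.4989],"\u03b8\u0307":[-0.0177,-0.0019,0.0003],"tip":[-0.0107,0.289,0.5895],"effort":[11.4869,4.0376,-2.5558]}
{"k":10,"ang":[-0.3921,0.1471,0.4989],"\u03b8\u0307":[-0.0148,-0.0017,0.0002],"tip":[-0.0107,0.2891,0.5895],"effort":[11.4621,4.0285,-2.5516]}
{"k":11,"ang":[-0.3923,0.1471,0.4989],"\u03b8\u0307":[-0.0121,-0.0014,0.0002],"tip":[-0.0107,0.2891,0.5894],"effort":[11.4387,4.02,-2.5476]}
{"k":12,"ang":[-0.3924,0.147,0.4989],"\u03b8\u0307":[-0.0097,-0.0012,0.0002],"tip":[-0.0107,0.2892,0.5894],"effort":[33.7854,12.3362,-7.1172]}
{"k":13,"ang":[-0.392,0.1478,0.4968],"\u03b8\u0307":[0.0832,0.1434,-0.4142],"tip":[-0.0106,0.2886,0.5898],"effort":[9.0392,3.1284,-2.0667]}
{"k":14,"ang":[-0.3912,0.1491,0.4932],"\u03b8\u0307":[0.09,0.1197,-0.3015],"tip":[-0.0105,0.2874,0.5907],"effort":[9.1705,3.178,-2.1049]}
{"k":15,"ang":[-0.3902,0.1502,0.4906],"\u03b8\u0307":[0.0944,0.0965,-0.2114],"tip":[-0.0104,0.2863,0.5913],"effort":[9.2943,3.2249,-2.1392]}
{"k":16,"ang":[-0.3893,0.151,0.4889],"\u03b8\u0307":[0.0969,0.0743,-0.1394],"tip":[-0.0103,0.2854,0.5919],"effort":[9.411,3.2694,-2.1703]}
{"k":17,"ang":[-0.3883,0.1517,0.4878],"\u03b8\u0307":[0.0978,0.0535,-0.0822],"tip":[-0.0102,0.2846,0.5924],"effort":[9.5211,3.3115,-2.1986]}
{"k":18,"ang":[-0.3873,0.1521,0.4872],"\u03b8\u0307":[0.0971,0.0348,-0.037],"tip":[-0.0101,0.2838,0.5928],"effort":[9.6249,3.3512,-2.2246]}
{"k":19,"ang":[-0.3864,0.1524,0.487],"\u03b8\u0307":[0.0937,0.0191,-0.0087],"tip":[-0.01,0.2832,0.5931],"effort":[9.7228,3.3885,-2.2468]}
{"k":20,"ang":[-0.3855,0.1525,0.487],"\u03b8\u0307":[0.0859,0.0091,-0.0013],"tip":[-0.01,0.2826,0.5934],"effort":[9.8151,3.4232,-2.2644]}
{"k":21,"ang":[-0.3847,0.1526,0.487],"\u03b8\u0307":[0.0759,0.0056,0.0007],"tip":[-0.0099,0.2821,0.5936],"effort":[9.9022,3.4553,-2.2798]}
{"k":22,"ang":[-0.384,0.1526,0.487],"\u03b8\u0307":[0.0658,0.0043,0.0013],"tip":[-0.0099,0.2817,0.5938],"effort":[9.9843,3.4854,-2.2941]}
{"k":23,"ang":[-0.3833,0.1527,0.487],"\u03b8\u0307":[0.0563,0.0034,0.0015],"tip":[-0.0098,0.2813,0.594],"effort":[10.0617,3.5138,-2.3074]}
{"k":24,"ang":[-0.3828,0.1527,0.487],"\u03b8\u0307":[0.0475,0.0028,0.0016],"tip":[-0.0098,0.281,0.5941],"effort":[10.1346,3.5404,-2.3199]}
{"k":25,"ang":[-0.3824,0.1527,0.487],"\u03b8\u0307":[0.0395,0.0023,0.0017],"tip":[-0.0097,0.2808,0.5943],"effort":[10.2032,3.5655,-2.3316]}
{"k":26,"ang":[-0.382,0.1527,0.487],"\u03b8\u0307":[0.0322,0.0018,0.0018],"tip":[-0.0097,0.2805,0.5944],"effort":[10.2677,3.5891,-2.3426]}
{"k":27,"ang":[-0.3817,0.1528,0.4871],"\u03b8\u0307":[0.0256,0.0013,0.0018],"tip":[-0.0097,0.2804,0.5945],"effort":[10.3284,3.6113,-2.3529]}
{"k":28,"ang":[-0.3815,0.1528,0.4871],"\u03b8\u0307":[0.0196,0.0008,0.0019],"tip":[-0.0097,0.2802,0.5945],"effort":[10.3854,3.6321,-2.3625]}
{"k":29,"ang":[-0.3813,0.1528,0.4871],"\u03b8\u0307":[0.0141,0.0003,0.002],"tip":[-0.0097,0.2801,0.5946],"effort":[10.439,3.6516,-2.3715]}
{"k":30,"ang":[-0.3812,0.1528,0.4871],"\u03b8\u0307":[0.0092,-0.0002,0.0021],"tip":[-0.0097,0.2801,0.5946],"effort":[10.4892,3.67,-2.3799]}
{"k":31,"ang":[-0.3812,0.1528,0.4871],"\u03b8\u0307":[0.0048,-0.0007,0.0021],"tip":[-0.0096,0.28,0.5946],"effort":[10.5363,3.6871,-2.3878]}
{"k":32,"ang":[-0.3811,0.1528,0.4872],"\u03b8\u0307":[0.0009,-0.0012,0.0022],"tip":[-0.0096,0.28,0.5946],"effort":[10.5803,3.7032,-2.3951]}
{"k":33,"ang":[-0.3811,0.1527,0.4872],"\u03b8\u0307":[-0.0026,-0.0016,0.0023],"tip":[-0.0096,0.28,0.5946]}
{"summary": "final tip position (m): -0.0096 0.2800 0.5946"}


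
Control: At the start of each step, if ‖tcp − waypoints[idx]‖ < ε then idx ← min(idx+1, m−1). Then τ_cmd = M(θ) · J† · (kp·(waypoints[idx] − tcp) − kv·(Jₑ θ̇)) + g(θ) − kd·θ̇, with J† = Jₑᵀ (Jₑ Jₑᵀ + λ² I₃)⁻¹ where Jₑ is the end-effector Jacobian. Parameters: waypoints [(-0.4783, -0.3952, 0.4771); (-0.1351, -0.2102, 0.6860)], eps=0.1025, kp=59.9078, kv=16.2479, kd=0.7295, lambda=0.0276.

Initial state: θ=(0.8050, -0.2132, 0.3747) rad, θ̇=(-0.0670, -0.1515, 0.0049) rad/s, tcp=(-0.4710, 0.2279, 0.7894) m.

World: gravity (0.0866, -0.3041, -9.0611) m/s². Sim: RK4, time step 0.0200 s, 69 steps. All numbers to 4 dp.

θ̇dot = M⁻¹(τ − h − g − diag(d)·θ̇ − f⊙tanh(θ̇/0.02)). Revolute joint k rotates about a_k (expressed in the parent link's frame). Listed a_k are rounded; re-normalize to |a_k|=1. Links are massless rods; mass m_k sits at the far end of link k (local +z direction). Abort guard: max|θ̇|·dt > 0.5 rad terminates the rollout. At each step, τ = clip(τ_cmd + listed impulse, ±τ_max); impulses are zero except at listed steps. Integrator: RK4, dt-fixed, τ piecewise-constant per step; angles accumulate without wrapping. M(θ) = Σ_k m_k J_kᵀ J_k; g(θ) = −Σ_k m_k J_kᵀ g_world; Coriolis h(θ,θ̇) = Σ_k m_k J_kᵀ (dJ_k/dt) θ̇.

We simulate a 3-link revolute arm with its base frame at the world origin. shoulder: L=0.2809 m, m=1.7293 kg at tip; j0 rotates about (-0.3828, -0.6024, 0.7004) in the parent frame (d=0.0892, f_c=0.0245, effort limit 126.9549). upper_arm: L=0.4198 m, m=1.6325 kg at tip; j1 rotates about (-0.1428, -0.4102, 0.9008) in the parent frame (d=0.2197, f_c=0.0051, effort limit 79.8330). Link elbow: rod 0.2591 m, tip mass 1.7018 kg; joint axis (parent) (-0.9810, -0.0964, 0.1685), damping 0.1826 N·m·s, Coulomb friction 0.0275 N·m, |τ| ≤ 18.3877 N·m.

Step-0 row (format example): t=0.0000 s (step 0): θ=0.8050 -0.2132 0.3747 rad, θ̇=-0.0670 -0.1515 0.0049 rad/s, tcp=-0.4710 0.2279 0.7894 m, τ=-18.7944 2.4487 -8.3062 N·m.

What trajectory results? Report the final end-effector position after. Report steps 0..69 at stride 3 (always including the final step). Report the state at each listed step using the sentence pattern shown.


t=0.0600 s (step 3): θ=0.6067 0.1750 0.4185 rad, θ̇=-5.0037 8.7494 2.4147 rad/s, tcp=-0.4710 0.1982 0.7914 m, τ=-18.2286 -2.4101 -3.9736 N·m.
t=0.1200 s (step 6): θ=0.3232 0.6315 0.5910 rad, θ̇=-4.1940 6.5306 2.7880 rad/s, tcp=-0.4511 0.1368 0.7819 m, τ=4.2079 4.0048 -1.2899 N·m.
t=0.1800 s (step 9): θ=0.1109 0.9778 0.7346 rad, θ̇=-2.9150 5.1482 2.0130 rad/s, tcp=-0.4378 0.0593 0.7584 m, τ=3.0518 0.1246 -1.6354 N·m.
t=0.2400 s (step 12): θ=-0.0299 1.2556 0.8349 rad, θ̇=-1.8120 4.1601 1.3658 rad/s, tcp=-0.4360 -0.0196 0.7243 m, τ=0.0678 -3.7071 -2.7123 N·m.
t=0.3000 s (step 15): θ=-0.1100 1.4792 0.9015 rad, θ̇=-0.8876 3.3181 0.8865 rad/s, tcp=-0.4400 -0.0916 0.6857 m, τ=-1.8215 -5.9259 -3.5605 N·m.
t=0.3600 s (step 18): θ=-0.1398 1.6554 0.9441 rad, θ̇=-0.1353 2.5726 0.5600 rad/s, tcp=-0.4452 -0.1534 0.6477 m, τ=-2.7829 -6.7823 -4.0735 N·m.
t=0.4200 s (step 21): θ=-0.1299 1.7898 0.9709 rad, θ̇=0.4391 1.9235 0.3496 rad/s, tcp=-0.4497 -0.2042 0.6132 m, τ=-3.2291 -6.7429 -4.3265 N·m.
t=0.4800 s (step 24): θ=-0.0906 1.8883 0.9873 rad, θ̇=0.8448 1.3775 0.2082 rad/s, tcp=-0.4527 -0.2449 0.5839 m, τ=-3.5206 -6.1858 -4.4000 N·m.
t=0.5400 s (step 27): θ=-0.0318 1.9574 0.9966 rad, θ̇=1.0910 0.9405 0.1085 rad/s, tcp=-0.4549 -0.2767 0.5599 m, τ=-3.8089 -5.3778 -4.3665 N·m.
t=0.6000 s (step 30): θ=0.0374 2.0035 1.0008 rad, θ̇=1.1972 0.6107 0.0354 rad/s, tcp=-0.4567 -0.3014 0.5408 m, τ=-4.1237 -4.5026 -4.2782 N·m.
t=0.6600 s (step 33): θ=0.0801 2.0366 1.0076 rad, θ̇=-1.7644 0.7636 0.5916 rad/s, tcp=-0.4547 -0.3182 0.5282 m, τ=-25.7389 -2.9218 -6.7181 N·m.
t=0.7200 s (step 36): θ=-0.1640 2.0878 1.0517 rad, θ̇=-5.5917 0.7042 0.7295 rad/s, tcp=-0.4188 -0.3114 0.5446 m, τ=-5.6080 -4.2294 -4.5437 N·m.
t=0.7800 s (step 39): θ=-0.5152 2.1054 1.0913 rad, θ̇=-5.7542 -0.1254 0.6063 rad/s, tcp=-0.3723 -0.2939 0.5744 m, τ=2.9713 -4.1287 -3.4888 N·m.
t=0.8400 s (step 42): θ=-0.8192 2.0778 1.1241 rad, θ̇=-4.2593 -0.7231 0.4805 rad/s, tcp=-0.3236 -0.2764 0.6042 m, τ=6.7290 -3.7705 -2.9281 N·m.
t=0.9000 s (step 45): θ=-1.0223 2.0269 1.1483 rad, θ̇=-2.5724 -0.9175 0.3288 rad/s, tcp=-0.2790 -0.2639 0.6282 m, τ=7.2117 -3.4811 -2.6815 N·m.
t=0.9600 s (step 48): θ=-1.1386 1.9724 1.1647 rad, θ̇=-1.4003 -0.8761 0.2241 rad/s, tcp=-0.2433 -0.2555 0.6454 m, τ=6.4815 -3.3969 -2.6770 N·m.
t=1.0200 s (step 51): θ=-1.2007 1.9233 1.1763 rad, θ̇=-0.7328 -0.7544 0.1710 rad/s, tcp=-0.2167 -0.2489 0.6575 m, τ=5.7424 -3.4157 -2.7689 N·m.
t=1.0800 s (step 54): θ=-1.2330 1.8821 1.1857 rad, θ̇=-0.3791 -0.6229 0.1437 rad/s, tcp=-0.1972 -0.2432 0.6660 m, τ=5.2681 -3.4476 -2.8650 N·m.
t=1.1400 s (step 57): θ=-1.2496 1.8483 1.1937 rad, θ̇=-0.1945 -0.5051 0.1260 rad/s, tcp=-0.1827 -0.2382 0.6721 m, τ=5.0095 -3.4660 -2.9389 N·m.
t=1.2000 s (step 60): θ=-1.2581 1.8211 1.2008 rad, θ̇=-0.0974 -0.4061 0.1118 rad/s, tcp=-0.1719 -0.2338 0.6765 m, τ=4.8797 -3.4712 -2.9915 N·m.
t=1.2600 s (step 63): θ=-1.2622 1.7993 1.2072 rad, θ̇=-0.0457 -0.3251 0.0993 rad/s, tcp=-0.1638 -0.2300 0.6797 m, τ=4.8185 -3.4686 -3.0289 N·m.
t=1.3200 s (step 66): θ=-1.2640 1.7818 1.2128 rad, θ̇=-0.0185 -0.2598 0.0882 rad/s, tcp=-0.1575 -0.2269 0.6820 m, τ=4.7942 -3.4623 -3.0565 N·m.
t=1.3800 s (step 69): θ=-1.2647 1.7678 1.2177 rad, θ̇=-0.0051 -0.2071 0.0783 rad/s, tcp=-0.1527 -0.2242 0.6837 m.
final tcp position (m): -0.1527 -0.2242 0.6837
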